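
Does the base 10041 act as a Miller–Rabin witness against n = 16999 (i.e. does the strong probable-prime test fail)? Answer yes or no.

yes

n − 1 = 16998 = 2^1 · 8499, so s = 1 and d = 8499.
x_0 = 10041^8499 mod 16999 = 4386.
x_0 ∉ {1, 16998} and s = 1, so 10041 is a Miller–Rabin witness and 16999 is composite.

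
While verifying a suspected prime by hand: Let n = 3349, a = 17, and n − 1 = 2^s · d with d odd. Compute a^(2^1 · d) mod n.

n − 1 = 3348 = 2^2 · 837, so s = 2 and d = 837.
Repeated squaring mod 3349: 17^1 ≡ 17, 17^2 ≡ 289, 17^4 ≡ 3145, 17^8 ≡ 1428, 17^16 ≡ 2992, 17^32 ≡ 187, 17^64 ≡ 1479, 17^128 ≡ 544, 17^256 ≡ 1224, 17^512 ≡ 1173.
837 = 512 + 256 + 64 + 4 + 1, so 17^837 ≡ 1173·1224·1479·3145·17 ≡ 493 (mod 3349).
x_0 = 493.
x_1 = 493^2 mod 3349 = 1921.

1921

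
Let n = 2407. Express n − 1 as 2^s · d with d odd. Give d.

Halving: 2406 → 1203; 1203 is odd.
So 2406 = 2^1 · 1203.

1203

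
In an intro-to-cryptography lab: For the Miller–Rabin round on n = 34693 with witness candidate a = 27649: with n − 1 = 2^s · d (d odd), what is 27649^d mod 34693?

11368

n − 1 = 34692 = 2^2 · 8673, so s = 2 and d = 8673.
27649^8673 mod 34693 = 11368.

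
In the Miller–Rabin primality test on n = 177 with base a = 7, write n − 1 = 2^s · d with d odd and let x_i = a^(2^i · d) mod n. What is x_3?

7

n − 1 = 176 = 2^4 · 11, so s = 4 and d = 11.
By repeated squaring, 7^11 ≡ 94 (mod 177).
x_0 = 94.
x_1 = 94^2 mod 177 = 163.
x_2 = 163^2 mod 177 = 19.
x_3 = 19^2 mod 177 = 7.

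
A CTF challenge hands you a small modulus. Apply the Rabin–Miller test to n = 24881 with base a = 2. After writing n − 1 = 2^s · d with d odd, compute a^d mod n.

16324

n − 1 = 24880 = 2^4 · 1555, so s = 4 and d = 1555.
2^1555 mod 24881 = 16324.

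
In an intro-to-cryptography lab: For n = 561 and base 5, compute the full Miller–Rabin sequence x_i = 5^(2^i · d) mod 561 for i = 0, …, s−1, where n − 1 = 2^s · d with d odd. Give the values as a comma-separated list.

23, 529, 463, 67

n − 1 = 560 = 2^4 · 35, so s = 4 and d = 35.
x_0 = 5^35 mod 561 = 23.
x_1 = 23^2 mod 561 = 529.
x_2 = 529^2 mod 561 = 463.
x_3 = 463^2 mod 561 = 67.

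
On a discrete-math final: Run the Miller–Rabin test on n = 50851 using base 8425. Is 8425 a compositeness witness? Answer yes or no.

n − 1 = 50850 = 2^1 · 25425, so s = 1 and d = 25425.
x_0 = 8425^25425 mod 50851 = 1.
x_0 = 1, so 8425 is not a witness.

no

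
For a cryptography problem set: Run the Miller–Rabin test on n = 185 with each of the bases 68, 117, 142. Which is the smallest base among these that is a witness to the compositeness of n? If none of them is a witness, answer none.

none

n − 1 = 184 = 2^3 · 23, so s = 3 and d = 23.
Base 68: x_0 = 68^23 mod 185 = 117. x_0 is neither 1 nor 184, so continue squaring. x_1 = 117^2 mod 185 = 184. x_1 ≡ −1, so 68 is not a witness.
Base 117: x_0 = 117^23 mod 185 = 68. x_0 is neither 1 nor 184, so continue squaring. x_1 = 68^2 mod 185 = 184. x_1 ≡ −1, so 117 is not a witness.
Base 142: x_0 = 142^23 mod 185 = 43. x_0 is neither 1 nor 184, so continue squaring. x_1 = 43^2 mod 185 = 184. x_1 ≡ −1, so 142 is not a witness.
No listed base is a witness for 185.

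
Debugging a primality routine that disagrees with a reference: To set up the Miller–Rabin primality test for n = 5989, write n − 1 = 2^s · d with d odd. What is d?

Halving: 5988 → 2994 → 1497; 1497 is odd.
So 5988 = 2^2 · 1497.

1497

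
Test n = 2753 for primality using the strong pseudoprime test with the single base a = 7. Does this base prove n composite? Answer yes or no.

no

n − 1 = 2752 = 2^6 · 43, so s = 6 and d = 43.
x_0 = 7^43 mod 2753 = 1457.
x_0 is neither 1 nor 2752, so continue squaring.
x_1 = 1457^2 mod 2753 = 286.
x_2 = 286^2 mod 2753 = 1959.
x_3 = 1959^2 mod 2753 = 2752.
x_3 ≡ −1, so 7 is not a witness.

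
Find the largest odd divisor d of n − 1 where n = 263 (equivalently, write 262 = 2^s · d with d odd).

Halving: 262 → 131; 131 is odd.
So 262 = 2^1 · 131.

131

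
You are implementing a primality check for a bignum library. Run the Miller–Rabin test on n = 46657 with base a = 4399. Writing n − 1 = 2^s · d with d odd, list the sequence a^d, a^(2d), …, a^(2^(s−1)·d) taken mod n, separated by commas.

n − 1 = 46656 = 2^6 · 729, so s = 6 and d = 729.
x_0 = 4399^729 mod 46657 = 46103.
x_1 = 46103^2 mod 46657 = 26974.
x_2 = 26974^2 mod 46657 = 27418.
x_3 = 27418^2 mod 46657 = 9140.
x_4 = 9140^2 mod 46657 = 23570.
x_5 = 23570^2 mod 46657 = 1.

46103, 26974, 27418, 9140, 23570, 1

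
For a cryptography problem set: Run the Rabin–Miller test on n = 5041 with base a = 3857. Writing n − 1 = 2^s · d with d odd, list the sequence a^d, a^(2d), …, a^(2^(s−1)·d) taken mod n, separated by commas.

n − 1 = 5040 = 2^4 · 315, so s = 4 and d = 315.
x_0 = 3857^315 mod 5041 = 4969.
x_1 = 4969^2 mod 5041 = 143.
x_2 = 143^2 mod 5041 = 285.
x_3 = 285^2 mod 5041 = 569.

4969, 143, 285, 569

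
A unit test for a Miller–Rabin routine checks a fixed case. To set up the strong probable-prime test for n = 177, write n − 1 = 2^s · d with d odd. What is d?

11

Halving: 176 → 88 → 44 → 22 → 11; 11 is odd.
So 176 = 2^4 · 11.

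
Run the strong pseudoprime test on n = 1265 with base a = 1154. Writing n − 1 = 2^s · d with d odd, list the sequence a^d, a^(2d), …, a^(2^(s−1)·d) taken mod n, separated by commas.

n − 1 = 1264 = 2^4 · 79, so s = 4 and d = 79.
x_0 = 1154^79 mod 1265 = 384.
x_1 = 384^2 mod 1265 = 716.
x_2 = 716^2 mod 1265 = 331.
x_3 = 331^2 mod 1265 = 771.

384, 716, 331, 771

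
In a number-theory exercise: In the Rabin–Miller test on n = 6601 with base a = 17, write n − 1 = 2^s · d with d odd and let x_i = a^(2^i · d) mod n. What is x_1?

2738

n − 1 = 6600 = 2^3 · 825, so s = 3 and d = 825.
x_0 = 17^825 mod 6601 = 5795.
x_1 = 5795^2 mod 6601 = 2738.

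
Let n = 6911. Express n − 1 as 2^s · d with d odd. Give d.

3455

Halving: 6910 → 3455; 3455 is odd.
So 6910 = 2^1 · 3455.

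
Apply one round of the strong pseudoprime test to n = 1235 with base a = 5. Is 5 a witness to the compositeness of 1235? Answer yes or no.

yes

n − 1 = 1234 = 2^1 · 617, so s = 1 and d = 617.
x_0 = 5^617 mod 1235 = 655.
x_0 ∉ {1, 1234} and s = 1, so 5 is a Miller–Rabin witness and 1235 is composite.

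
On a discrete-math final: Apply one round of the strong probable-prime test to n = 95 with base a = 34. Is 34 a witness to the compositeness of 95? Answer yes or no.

n − 1 = 94 = 2^1 · 47, so s = 1 and d = 47.
x_0 = 34^47 mod 95 = 79.
x_0 ∉ {1, 94} and s = 1, so 34 is a Miller–Rabin witness and 95 is composite.

yes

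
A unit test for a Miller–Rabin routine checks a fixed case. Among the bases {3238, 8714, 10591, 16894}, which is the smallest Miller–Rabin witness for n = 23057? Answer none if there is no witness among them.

n − 1 = 23056 = 2^4 · 1441, so s = 4 and d = 1441.
Base 3238: x_0 = 3238^1441 mod 23057 = 504. x_0 is neither 1 nor 23056, so continue squaring. x_1 = 504^2 mod 23057 = 389. x_2 = 389^2 mod 23057 = 12979. x_3 = 12979^2 mod 23057 = 23056. x_3 ≡ −1, so 3238 is not a witness.
Base 8714: x_0 = 8714^1441 mod 23057 = 16285. x_0 is neither 1 nor 23056, so continue squaring. x_1 = 16285^2 mod 23057 = 22668. x_2 = 22668^2 mod 23057 = 12979. x_3 = 12979^2 mod 23057 = 23056. x_3 ≡ −1, so 8714 is not a witness.
Base 10591: x_0 = 10591^1441 mod 23057 = 16285. x_0 is neither 1 nor 23056, so continue squaring. x_1 = 16285^2 mod 23057 = 22668. x_2 = 22668^2 mod 23057 = 12979. x_3 = 12979^2 mod 23057 = 23056. x_3 ≡ −1, so 10591 is not a witness.
Base 16894: x_0 = 16894^1441 mod 23057 = 389. x_0 is neither 1 nor 23056, so continue squaring. x_1 = 389^2 mod 23057 = 12979. x_2 = 12979^2 mod 23057 = 23056. x_2 ≡ −1, so 16894 is not a witness.
No listed base is a witness for 23057.

none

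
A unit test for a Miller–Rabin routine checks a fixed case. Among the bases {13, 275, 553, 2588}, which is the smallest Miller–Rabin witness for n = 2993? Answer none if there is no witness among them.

13

n − 1 = 2992 = 2^4 · 187, so s = 4 and d = 187.
Base 13: x_0 = 13^187 mod 2993 = 2721. x_0 is neither 1 nor 2992, so continue squaring. x_1 = 2721^2 mod 2993 = 2152. x_2 = 2152^2 mod 2993 = 933. x_3 = 933^2 mod 2993 = 2519. Reached i = s−1 = 3 without hitting −1: 13 is a Miller–Rabin witness and 2993 is composite.
Base 275: x_0 = 275^187 mod 2993 = 1293. x_0 is neither 1 nor 2992, so continue squaring. x_1 = 1293^2 mod 2993 = 1755. x_2 = 1755^2 mod 2993 = 228. x_3 = 228^2 mod 2993 = 1103. Reached i = s−1 = 3 without hitting −1: 275 is a Miller–Rabin witness and 2993 is composite.
Base 553: x_0 = 553^187 mod 2993 = 2468. x_0 is neither 1 nor 2992, so continue squaring. x_1 = 2468^2 mod 2993 = 269. x_2 = 269^2 mod 2993 = 529. x_3 = 529^2 mod 2993 = 1492. Reached i = s−1 = 3 without hitting −1: 553 is a Miller–Rabin witness and 2993 is composite.
Base 2588: x_0 = 2588^187 mod 2993 = 266. x_0 is neither 1 nor 2992, so continue squaring. x_1 = 266^2 mod 2993 = 1917. x_2 = 1917^2 mod 2993 = 2478. x_3 = 2478^2 mod 2993 = 1841. Reached i = s−1 = 3 without hitting −1: 2588 is a Miller–Rabin witness and 2993 is composite.
The smallest witness among the given bases is 13.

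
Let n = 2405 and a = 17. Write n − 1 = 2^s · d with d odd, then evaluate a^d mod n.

1317

n − 1 = 2404 = 2^2 · 601, so s = 2 and d = 601.
Repeated squaring mod 2405: 17^1 ≡ 17, 17^2 ≡ 289, 17^4 ≡ 1751, 17^8 ≡ 2031, 17^16 ≡ 386, 17^32 ≡ 2291, 17^64 ≡ 971, 17^128 ≡ 81, 17^256 ≡ 1751, 17^512 ≡ 2031.
601 = 512 + 64 + 16 + 8 + 1, so 17^601 ≡ 2031·971·386·2031·17 ≡ 1317 (mod 2405).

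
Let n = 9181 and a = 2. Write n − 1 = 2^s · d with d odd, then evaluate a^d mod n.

303

n − 1 = 9180 = 2^2 · 2295, so s = 2 and d = 2295.
Repeated squaring mod 9181: 2^1 ≡ 2, 2^2 ≡ 4, 2^4 ≡ 16, 2^8 ≡ 256, 2^16 ≡ 1269, 2^32 ≡ 3686, 2^64 ≡ 7897, 2^128 ≡ 5257, 2^256 ≡ 1239, 2^512 ≡ 1894, 2^1024 ≡ 6646, 2^2048 ≡ 8706.
2295 = 2048 + 128 + 64 + 32 + 16 + 4 + 2 + 1, so 2^2295 ≡ 8706·5257·7897·3686·1269·16·4·2 ≡ 303 (mod 9181).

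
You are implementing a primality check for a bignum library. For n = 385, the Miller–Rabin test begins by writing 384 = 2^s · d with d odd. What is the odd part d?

Halving: 384 → 192 → 96 → 48 → 24 → 12 → 6 → 3; 3 is odd.
So 384 = 2^7 · 3.

3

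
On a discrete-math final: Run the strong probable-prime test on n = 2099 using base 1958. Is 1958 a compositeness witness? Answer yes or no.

n − 1 = 2098 = 2^1 · 1049, so s = 1 and d = 1049.
Repeated squaring mod 2099: 1958^1 ≡ 1958, 1958^2 ≡ 990, 1958^4 ≡ 1966, 1958^8 ≡ 897, 1958^16 ≡ 692, 1958^32 ≡ 292, 1958^64 ≡ 1304, 1958^128 ≡ 226, 1958^256 ≡ 700, 1958^512 ≡ 933, 1958^1024 ≡ 1503.
1049 = 1024 + 16 + 8 + 1, so 1958^1049 ≡ 1503·692·897·1958 ≡ 2098 (mod 2099).
x_0 = 1958^1049 mod 2099 = 2098.
x_0 = 2098 ≡ −1, so 1958 is not a witness.

no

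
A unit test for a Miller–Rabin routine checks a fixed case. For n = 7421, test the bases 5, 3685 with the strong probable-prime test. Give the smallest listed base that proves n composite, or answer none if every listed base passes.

5

n − 1 = 7420 = 2^2 · 1855, so s = 2 and d = 1855.
Base 5: x_0 = 5^1855 mod 7421 = 2123. x_0 is neither 1 nor 7420, so continue squaring. x_1 = 2123^2 mod 7421 = 2582. Reached i = s−1 = 1 without hitting −1: 5 is a Miller–Rabin witness and 7421 is composite.
Base 3685: x_0 = 3685^1855 mod 7421 = 2961. x_0 is neither 1 nor 7420, so continue squaring. x_1 = 2961^2 mod 7421 = 3320. Reached i = s−1 = 1 without hitting −1: 3685 is a Miller–Rabin witness and 7421 is composite.
The smallest witness among the given bases is 5.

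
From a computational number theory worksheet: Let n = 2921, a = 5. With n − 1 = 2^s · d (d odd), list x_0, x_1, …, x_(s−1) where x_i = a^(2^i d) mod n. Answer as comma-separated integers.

n − 1 = 2920 = 2^3 · 365, so s = 3 and d = 365.
x_0 = 5^365 mod 2921 = 1424.
x_1 = 1424^2 mod 2921 = 602.
x_2 = 602^2 mod 2921 = 200.

1424, 602, 200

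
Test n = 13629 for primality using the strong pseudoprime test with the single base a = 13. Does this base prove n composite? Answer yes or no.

yes

n − 1 = 13628 = 2^2 · 3407, so s = 2 and d = 3407.
x_0 = 13^3407 mod 13629 = 12151.
x_0 is neither 1 nor 13628, so continue squaring.
x_1 = 12151^2 mod 13629 = 3844.
Reached i = s−1 = 1 without hitting −1: 13 is a Miller–Rabin witness and 13629 is composite.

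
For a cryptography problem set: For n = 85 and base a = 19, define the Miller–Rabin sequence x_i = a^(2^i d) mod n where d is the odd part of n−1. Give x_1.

n − 1 = 84 = 2^2 · 21, so s = 2 and d = 21.
x_0 = 19^21 mod 85 = 49.
x_1 = 49^2 mod 85 = 21.

21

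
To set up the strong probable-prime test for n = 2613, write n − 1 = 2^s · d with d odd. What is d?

653

Halving: 2612 → 1306 → 653; 653 is odd.
So 2612 = 2^2 · 653.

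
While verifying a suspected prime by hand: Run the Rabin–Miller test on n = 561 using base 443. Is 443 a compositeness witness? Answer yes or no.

yes

n − 1 = 560 = 2^4 · 35, so s = 4 and d = 35.
x_0 = 443^35 mod 561 = 188.
x_0 is neither 1 nor 560, so continue squaring.
x_1 = 188^2 mod 561 = 1.
x_1 = 1 but x_0 ≠ ±1, a nontrivial square root of 1 — 443 is a witness and 561 is composite.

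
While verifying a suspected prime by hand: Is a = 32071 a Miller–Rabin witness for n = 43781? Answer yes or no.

no

n − 1 = 43780 = 2^2 · 10945, so s = 2 and d = 10945.
x_0 = 32071^10945 mod 43781 = 4399.
x_0 is neither 1 nor 43780, so continue squaring.
x_1 = 4399^2 mod 43781 = 43780.
x_1 ≡ −1, so 32071 is not a witness.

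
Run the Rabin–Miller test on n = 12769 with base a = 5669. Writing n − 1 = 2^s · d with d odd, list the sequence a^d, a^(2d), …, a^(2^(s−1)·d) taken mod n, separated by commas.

12049, 7640, 2501, 10960, 3617

n − 1 = 12768 = 2^5 · 399, so s = 5 and d = 399.
x_0 = 5669^399 mod 12769 = 12049.
x_1 = 12049^2 mod 12769 = 7640.
x_2 = 7640^2 mod 12769 = 2501.
x_3 = 2501^2 mod 12769 = 10960.
x_4 = 10960^2 mod 12769 = 3617.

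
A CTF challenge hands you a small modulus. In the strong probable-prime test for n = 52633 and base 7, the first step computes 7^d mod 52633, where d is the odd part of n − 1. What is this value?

17717

n − 1 = 52632 = 2^3 · 6579, so s = 3 and d = 6579.
Repeated squaring mod 52633: 7^1 ≡ 7, 7^2 ≡ 49, 7^4 ≡ 2401, 7^8 ≡ 27804, 7^16 ≡ 41545, 7^32 ≡ 45689, 7^64 ≡ 7308, 7^128 ≡ 37002, 7^256 ≡ 5775, 7^512 ≡ 33936, 7^1024 ≡ 42056, 7^2048 ≡ 27804, 7^4096 ≡ 41545.
6579 = 4096 + 2048 + 256 + 128 + 32 + 16 + 2 + 1, so 7^6579 ≡ 41545·27804·5775·37002·45689·41545·49·7 ≡ 17717 (mod 52633).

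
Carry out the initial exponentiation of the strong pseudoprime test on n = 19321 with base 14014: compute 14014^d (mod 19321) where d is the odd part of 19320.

16679

n − 1 = 19320 = 2^3 · 2415, so s = 3 and d = 2415.
Repeated squaring mod 19321: 14014^1 ≡ 14014, 14014^2 ≡ 13552, 14014^4 ≡ 10599, 14014^8 ≡ 6507, 14014^16 ≡ 8738, 14014^32 ≡ 15373, 14014^64 ≡ 13978, 14014^128 ≡ 10532, 14014^256 ≡ 1163, 14014^512 ≡ 99, 14014^1024 ≡ 9801, 14014^2048 ≡ 14910.
2415 = 2048 + 256 + 64 + 32 + 8 + 4 + 2 + 1, so 14014^2415 ≡ 14910·1163·13978·15373·6507·10599·13552·14014 ≡ 16679 (mod 19321).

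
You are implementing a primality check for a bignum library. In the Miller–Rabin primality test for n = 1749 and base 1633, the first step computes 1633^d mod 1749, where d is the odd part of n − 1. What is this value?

718

n − 1 = 1748 = 2^2 · 437, so s = 2 and d = 437.
1633^437 mod 1749 = 718.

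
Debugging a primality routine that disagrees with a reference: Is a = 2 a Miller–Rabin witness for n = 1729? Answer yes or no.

n − 1 = 1728 = 2^6 · 27, so s = 6 and d = 27.
x_0 = 2^27 mod 1729 = 645.
x_0 is neither 1 nor 1728, so continue squaring.
x_1 = 645^2 mod 1729 = 1065.
x_2 = 1065^2 mod 1729 = 1.
x_2 = 1 but x_1 ≠ ±1, a nontrivial square root of 1 — 2 is a witness and 1729 is composite.

yes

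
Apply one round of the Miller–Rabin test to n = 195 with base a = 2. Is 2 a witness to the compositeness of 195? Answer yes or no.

n − 1 = 194 = 2^1 · 97, so s = 1 and d = 97.
Repeated squaring mod 195: 2^1 ≡ 2, 2^2 ≡ 4, 2^4 ≡ 16, 2^8 ≡ 61, 2^16 ≡ 16, 2^32 ≡ 61, 2^64 ≡ 16.
97 = 64 + 32 + 1, so 2^97 ≡ 16·61·2 ≡ 2 (mod 195).
x_0 = 2^97 mod 195 = 2.
x_0 ∉ {1, 194} and s = 1, so 2 is a Miller–Rabin witness and 195 is composite.

yes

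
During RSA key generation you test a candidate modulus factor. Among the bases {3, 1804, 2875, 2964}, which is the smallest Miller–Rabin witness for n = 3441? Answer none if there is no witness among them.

3

n − 1 = 3440 = 2^4 · 215, so s = 4 and d = 215.
Base 3: x_0 = 3^215 mod 3441 = 987. x_0 is neither 1 nor 3440, so continue squaring. x_1 = 987^2 mod 3441 = 366. x_2 = 366^2 mod 3441 = 3198. x_3 = 3198^2 mod 3441 = 552. Reached i = s−1 = 3 without hitting −1: 3 is a Miller–Rabin witness and 3441 is composite.
Base 1804: x_0 = 1804^215 mod 3441 = 1669. x_0 is neither 1 nor 3440, so continue squaring. x_1 = 1669^2 mod 3441 = 1792. x_2 = 1792^2 mod 3441 = 811. x_3 = 811^2 mod 3441 = 490. Reached i = s−1 = 3 without hitting −1: 1804 is a Miller–Rabin witness and 3441 is composite.
Base 2875: x_0 = 2875^215 mod 3441 = 898. x_0 is neither 1 nor 3440, so continue squaring. x_1 = 898^2 mod 3441 = 1210. x_2 = 1210^2 mod 3441 = 1675. x_3 = 1675^2 mod 3441 = 1210. Reached i = s−1 = 3 without hitting −1: 2875 is a Miller–Rabin witness and 3441 is composite.
Base 2964: x_0 = 2964^215 mod 3441 = 1989. x_0 is neither 1 nor 3440, so continue squaring. x_1 = 1989^2 mod 3441 = 2412. x_2 = 2412^2 mod 3441 = 2454. x_3 = 2454^2 mod 3441 = 366. Reached i = s−1 = 3 without hitting −1: 2964 is a Miller–Rabin witness and 3441 is composite.
The smallest witness among the given bases is 3.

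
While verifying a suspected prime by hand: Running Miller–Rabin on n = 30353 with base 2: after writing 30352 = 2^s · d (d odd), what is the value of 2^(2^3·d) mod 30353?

n − 1 = 30352 = 2^4 · 1897, so s = 4 and d = 1897.
Repeated squaring mod 30353: 2^1 ≡ 2, 2^2 ≡ 4, 2^4 ≡ 16, 2^8 ≡ 256, 2^16 ≡ 4830, 2^32 ≡ 17796, 2^64 ≡ 24767, 2^128 ≡ 512, 2^256 ≡ 19320, 2^512 ≡ 11559, 2^1024 ≡ 26928.
1897 = 1024 + 512 + 256 + 64 + 32 + 8 + 1, so 2^1897 ≡ 26928·11559·19320·24767·17796·256·2 ≡ 3557 (mod 30353).
x_0 = 3557.
x_1 = 3557^2 mod 30353 = 25401.
x_2 = 25401^2 mod 30353 = 27433.
x_3 = 27433^2 mod 30353 = 27560.

27560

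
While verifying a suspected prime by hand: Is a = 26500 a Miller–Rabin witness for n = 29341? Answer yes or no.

no

n − 1 = 29340 = 2^2 · 7335, so s = 2 and d = 7335.
x_0 = 26500^7335 mod 29341 = 18494.
x_0 is neither 1 nor 29340, so continue squaring.
x_1 = 18494^2 mod 29341 = 29340.
x_1 ≡ −1, so 26500 is not a witness.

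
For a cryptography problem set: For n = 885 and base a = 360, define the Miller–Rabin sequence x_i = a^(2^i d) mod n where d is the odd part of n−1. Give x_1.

255

n − 1 = 884 = 2^2 · 221, so s = 2 and d = 221.
x_0 = 360^221 mod 885 = 840.
x_1 = 840^2 mod 885 = 255.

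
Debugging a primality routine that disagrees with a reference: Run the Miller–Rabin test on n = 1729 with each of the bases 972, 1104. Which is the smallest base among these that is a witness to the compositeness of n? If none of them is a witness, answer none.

none

n − 1 = 1728 = 2^6 · 27, so s = 6 and d = 27.
Base 972: x_0 = 972^27 mod 1729 = 1728. x_0 = 1728 ≡ −1, so 972 is not a witness.
Base 1104: x_0 = 1104^27 mod 1729 = 1728. x_0 = 1728 ≡ −1, so 1104 is not a witness.
No listed base is a witness for 1729.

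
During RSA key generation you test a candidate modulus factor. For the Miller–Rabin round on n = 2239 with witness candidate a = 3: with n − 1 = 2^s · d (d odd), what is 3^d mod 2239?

n − 1 = 2238 = 2^1 · 1119, so s = 1 and d = 1119.
3^1119 mod 2239 = 2238.

2238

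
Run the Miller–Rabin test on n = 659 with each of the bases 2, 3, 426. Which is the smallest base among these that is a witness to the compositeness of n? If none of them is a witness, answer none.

n − 1 = 658 = 2^1 · 329, so s = 1 and d = 329.
Base 2: x_0 = 2^329 mod 659 = 658. x_0 = 658 ≡ −1, so 2 is not a witness.
Base 3: x_0 = 3^329 mod 659 = 1. x_0 = 1, so 3 is not a witness.
Base 426: x_0 = 426^329 mod 659 = 1. x_0 = 1, so 426 is not a witness.
No listed base is a witness for 659.

none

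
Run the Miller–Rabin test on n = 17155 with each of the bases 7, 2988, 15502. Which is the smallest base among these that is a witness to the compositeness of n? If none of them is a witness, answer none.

n − 1 = 17154 = 2^1 · 8577, so s = 1 and d = 8577.
Base 7: x_0 = 7^8577 mod 17155 = 7967. x_0 ∉ {1, 17154} and s = 1, so 7 is a Miller–Rabin witness and 17155 is composite.
Base 2988: x_0 = 2988^8577 mod 17155 = 16123. x_0 ∉ {1, 17154} and s = 1, so 2988 is a Miller–Rabin witness and 17155 is composite.
Base 15502: x_0 = 15502^8577 mod 17155 = 12607. x_0 ∉ {1, 17154} and s = 1, so 15502 is a Miller–Rabin witness and 17155 is composite.
The smallest witness among the given bases is 7.

7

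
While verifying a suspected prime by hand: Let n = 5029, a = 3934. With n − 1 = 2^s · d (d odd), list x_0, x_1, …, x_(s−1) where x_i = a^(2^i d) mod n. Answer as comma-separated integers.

n − 1 = 5028 = 2^2 · 1257, so s = 2 and d = 1257.
x_0 = 3934^1257 mod 5029 = 4767.
x_1 = 4767^2 mod 5029 = 3267.

4767, 3267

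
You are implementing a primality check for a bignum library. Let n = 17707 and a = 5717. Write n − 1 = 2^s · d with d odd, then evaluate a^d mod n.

n − 1 = 17706 = 2^1 · 8853, so s = 1 and d = 8853.
5717^8853 mod 17707 = 17706.

17706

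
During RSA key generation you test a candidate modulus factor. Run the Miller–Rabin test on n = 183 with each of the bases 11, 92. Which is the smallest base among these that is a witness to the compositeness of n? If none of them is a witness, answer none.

11

n − 1 = 182 = 2^1 · 91, so s = 1 and d = 91.
Base 11: x_0 = 11^91 mod 183 = 50. x_0 ∉ {1, 182} and s = 1, so 11 is a Miller–Rabin witness and 183 is composite.
Base 92: x_0 = 92^91 mod 183 = 152. x_0 ∉ {1, 182} and s = 1, so 92 is a Miller–Rabin witness and 183 is composite.
The smallest witness among the given bases is 11.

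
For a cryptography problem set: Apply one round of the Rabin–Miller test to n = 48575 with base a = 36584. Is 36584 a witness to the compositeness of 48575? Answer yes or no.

yes

n − 1 = 48574 = 2^1 · 24287, so s = 1 and d = 24287.
Repeated squaring mod 48575: 36584^1 ≡ 36584, 36584^2 ≡ 2081, 36584^4 ≡ 7386, 36584^8 ≡ 3271, 36584^16 ≡ 12941, 36584^32 ≡ 31456, 36584^64 ≡ 7186, 36584^128 ≡ 3371, 36584^256 ≡ 45666, 36584^512 ≡ 10231, 36584^1024 ≡ 42811, 36584^2048 ≡ 46971, 36584^4096 ≡ 46916, 36584^8192 ≡ 32081, 36584^16384 ≡ 32036.
24287 = 16384 + 4096 + 2048 + 1024 + 512 + 128 + 64 + 16 + 8 + 4 + 2 + 1, so 36584^24287 ≡ 32036·46916·46971·42811·10231·3371·7186·12941·3271·7386·2081·36584 ≡ 369 (mod 48575).
x_0 = 36584^24287 mod 48575 = 369.
x_0 ∉ {1, 48574} and s = 1, so 36584 is a Miller–Rabin witness and 48575 is composite.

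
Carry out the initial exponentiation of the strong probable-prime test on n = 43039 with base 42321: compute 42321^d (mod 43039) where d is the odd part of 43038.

18505

n − 1 = 43038 = 2^1 · 21519, so s = 1 and d = 21519.
42321^21519 mod 43039 = 18505.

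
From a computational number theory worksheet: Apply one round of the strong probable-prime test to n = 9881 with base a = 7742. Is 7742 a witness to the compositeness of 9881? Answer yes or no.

no

n − 1 = 9880 = 2^3 · 1235, so s = 3 and d = 1235.
x_0 = 7742^1235 mod 9881 = 1695.
x_0 is neither 1 nor 9880, so continue squaring.
x_1 = 1695^2 mod 9881 = 7535.
x_2 = 7535^2 mod 9881 = 9880.
x_2 ≡ −1, so 7742 is not a witness.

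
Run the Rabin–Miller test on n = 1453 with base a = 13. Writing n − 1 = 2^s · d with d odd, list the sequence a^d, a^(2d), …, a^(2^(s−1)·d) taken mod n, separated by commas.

1, 1

n − 1 = 1452 = 2^2 · 363, so s = 2 and d = 363.
x_0 = 13^363 mod 1453 = 1.
x_1 = 1^2 mod 1453 = 1.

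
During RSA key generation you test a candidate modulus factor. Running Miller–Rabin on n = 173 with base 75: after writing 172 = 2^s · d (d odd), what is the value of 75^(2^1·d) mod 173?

n − 1 = 172 = 2^2 · 43, so s = 2 and d = 43.
x_0 = 75^43 mod 173 = 80.
x_1 = 80^2 mod 173 = 172.

172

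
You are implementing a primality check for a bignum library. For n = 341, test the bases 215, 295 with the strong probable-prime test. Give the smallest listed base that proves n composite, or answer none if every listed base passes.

none

n − 1 = 340 = 2^2 · 85, so s = 2 and d = 85.
Base 215: x_0 = 215^85 mod 341 = 340. x_0 = 340 ≡ −1, so 215 is not a witness.
Base 295: x_0 = 295^85 mod 341 = 1. x_0 = 1, so 295 is not a witness.
No listed base is a witness for 341.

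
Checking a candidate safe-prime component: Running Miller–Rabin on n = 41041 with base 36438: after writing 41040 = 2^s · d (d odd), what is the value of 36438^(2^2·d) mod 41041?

n − 1 = 41040 = 2^4 · 2565, so s = 4 and d = 2565.
x_0 = 36438^2565 mod 41041 = 24023.
x_1 = 24023^2 mod 41041 = 27028.
x_2 = 27028^2 mod 41041 = 24025.

24025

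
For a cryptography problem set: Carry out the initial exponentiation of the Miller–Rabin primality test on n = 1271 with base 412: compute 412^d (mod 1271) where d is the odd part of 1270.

583

n − 1 = 1270 = 2^1 · 635, so s = 1 and d = 635.
412^635 mod 1271 = 583.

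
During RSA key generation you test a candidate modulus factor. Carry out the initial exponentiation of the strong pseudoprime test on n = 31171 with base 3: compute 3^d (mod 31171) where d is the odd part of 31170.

n − 1 = 31170 = 2^1 · 15585, so s = 1 and d = 15585.
Repeated squaring mod 31171: 3^1 ≡ 3, 3^2 ≡ 9, 3^4 ≡ 81, 3^8 ≡ 6561, 3^16 ≡ 30741, 3^32 ≡ 29045, 3^64 ≡ 81, 3^128 ≡ 6561, 3^256 ≡ 30741, 3^512 ≡ 29045, 3^1024 ≡ 81, 3^2048 ≡ 6561, 3^4096 ≡ 30741, 3^8192 ≡ 29045.
15585 = 8192 + 4096 + 2048 + 1024 + 128 + 64 + 32 + 1, so 3^15585 ≡ 29045·30741·6561·81·6561·81·29045·3 ≡ 3842 (mod 31171).

3842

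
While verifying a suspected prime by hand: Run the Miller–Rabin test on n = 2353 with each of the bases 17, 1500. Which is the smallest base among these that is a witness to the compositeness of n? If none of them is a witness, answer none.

17

n − 1 = 2352 = 2^4 · 147, so s = 4 and d = 147.
Base 17: x_0 = 17^147 mod 2353 = 207. x_0 is neither 1 nor 2352, so continue squaring. x_1 = 207^2 mod 2353 = 495. x_2 = 495^2 mod 2353 = 313. x_3 = 313^2 mod 2353 = 1496. Reached i = s−1 = 3 without hitting −1: 17 is a Miller–Rabin witness and 2353 is composite.
Base 1500: x_0 = 1500^147 mod 2353 = 1334. x_0 is neither 1 nor 2352, so continue squaring. x_1 = 1334^2 mod 2353 = 688. x_2 = 688^2 mod 2353 = 391. x_3 = 391^2 mod 2353 = 2289. Reached i = s−1 = 3 without hitting −1: 1500 is a Miller–Rabin witness and 2353 is composite.
The smallest witness among the given bases is 17.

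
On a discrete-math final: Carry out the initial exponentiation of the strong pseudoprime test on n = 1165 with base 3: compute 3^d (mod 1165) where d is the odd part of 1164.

432

n − 1 = 1164 = 2^2 · 291, so s = 2 and d = 291.
3^291 mod 1165 = 432.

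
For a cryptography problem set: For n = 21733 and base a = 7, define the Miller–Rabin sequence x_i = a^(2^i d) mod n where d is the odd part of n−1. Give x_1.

9098

n − 1 = 21732 = 2^2 · 5433, so s = 2 and d = 5433.
Repeated squaring mod 21733: 7^1 ≡ 7, 7^2 ≡ 49, 7^4 ≡ 2401, 7^8 ≡ 5556, 7^16 ≡ 8276, 7^32 ≡ 11493, 7^64 ≡ 17608, 7^128 ≡ 20419, 7^256 ≡ 9689, 7^512 ≡ 11894, 7^1024 ≡ 7139, 7^2048 ≡ 1436, 7^4096 ≡ 19194.
5433 = 4096 + 1024 + 256 + 32 + 16 + 8 + 1, so 7^5433 ≡ 19194·7139·9689·11493·8276·5556·7 ≡ 7591 (mod 21733).
x_0 = 7591.
x_1 = 7591^2 mod 21733 = 9098.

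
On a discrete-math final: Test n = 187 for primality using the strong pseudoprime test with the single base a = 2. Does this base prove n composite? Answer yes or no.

yes

n − 1 = 186 = 2^1 · 93, so s = 1 and d = 93.
x_0 = 2^93 mod 187 = 151.
x_0 ∉ {1, 186} and s = 1, so 2 is a Miller–Rabin witness and 187 is composite.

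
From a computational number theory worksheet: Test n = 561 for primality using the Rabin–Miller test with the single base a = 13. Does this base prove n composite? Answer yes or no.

n − 1 = 560 = 2^4 · 35, so s = 4 and d = 35.
x_0 = 13^35 mod 561 = 208.
x_0 is neither 1 nor 560, so continue squaring.
x_1 = 208^2 mod 561 = 67.
x_2 = 67^2 mod 561 = 1.
x_2 = 1 but x_1 ≠ ±1, a nontrivial square root of 1 — 13 is a witness and 561 is composite.

yes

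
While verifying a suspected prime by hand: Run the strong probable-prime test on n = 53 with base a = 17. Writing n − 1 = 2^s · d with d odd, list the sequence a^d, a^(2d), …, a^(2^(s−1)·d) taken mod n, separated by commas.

52, 1

n − 1 = 52 = 2^2 · 13, so s = 2 and d = 13.
x_0 = 17^13 mod 53 = 52.
x_1 = 52^2 mod 53 = 1.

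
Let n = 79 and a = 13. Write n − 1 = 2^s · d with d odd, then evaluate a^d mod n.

n − 1 = 78 = 2^1 · 39, so s = 1 and d = 39.
Repeated squaring mod 79: 13^1 ≡ 13, 13^2 ≡ 11, 13^4 ≡ 42, 13^8 ≡ 26, 13^16 ≡ 44, 13^32 ≡ 40.
39 = 32 + 4 + 2 + 1, so 13^39 ≡ 40·42·11·13 ≡ 1 (mod 79).

1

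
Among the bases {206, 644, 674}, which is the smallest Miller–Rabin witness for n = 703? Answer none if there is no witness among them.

n − 1 = 702 = 2^1 · 351, so s = 1 and d = 351.
Base 206: x_0 = 206^351 mod 703 = 628. x_0 ∉ {1, 702} and s = 1, so 206 is a Miller–Rabin witness and 703 is composite.
Base 644: x_0 = 644^351 mod 703 = 191. x_0 ∉ {1, 702} and s = 1, so 644 is a Miller–Rabin witness and 703 is composite.
Base 674: x_0 = 674^351 mod 703 = 438. x_0 ∉ {1, 702} and s = 1, so 674 is a Miller–Rabin witness and 703 is composite.
The smallest witness among the given bases is 206.

206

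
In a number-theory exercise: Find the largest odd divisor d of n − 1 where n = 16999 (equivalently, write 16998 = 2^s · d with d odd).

Halving: 16998 → 8499; 8499 is odd.
So 16998 = 2^1 · 8499.

8499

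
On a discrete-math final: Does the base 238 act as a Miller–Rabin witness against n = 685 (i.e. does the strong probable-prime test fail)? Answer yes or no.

yes

n − 1 = 684 = 2^2 · 171, so s = 2 and d = 171.
x_0 = 238^171 mod 685 = 447.
x_0 is neither 1 nor 684, so continue squaring.
x_1 = 447^2 mod 685 = 474.
Reached i = s−1 = 1 without hitting −1: 238 is a Miller–Rabin witness and 685 is composite.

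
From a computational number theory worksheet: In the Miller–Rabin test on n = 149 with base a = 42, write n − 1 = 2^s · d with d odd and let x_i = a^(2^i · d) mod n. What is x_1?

n − 1 = 148 = 2^2 · 37, so s = 2 and d = 37.
x_0 = 42^37 mod 149 = 148.
x_1 = 148^2 mod 149 = 1.

1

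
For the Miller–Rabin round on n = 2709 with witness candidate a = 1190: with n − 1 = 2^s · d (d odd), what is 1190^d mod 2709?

2471

n − 1 = 2708 = 2^2 · 677, so s = 2 and d = 677.
1190^677 mod 2709 = 2471.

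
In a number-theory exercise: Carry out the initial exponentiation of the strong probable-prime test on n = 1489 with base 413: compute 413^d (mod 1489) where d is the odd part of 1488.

1264

n − 1 = 1488 = 2^4 · 93, so s = 4 and d = 93.
413^93 mod 1489 = 1264.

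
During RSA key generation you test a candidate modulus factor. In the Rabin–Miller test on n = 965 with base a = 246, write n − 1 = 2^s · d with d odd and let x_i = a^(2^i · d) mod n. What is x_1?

n − 1 = 964 = 2^2 · 241, so s = 2 and d = 241.
x_0 = 246^241 mod 965 = 146.
x_1 = 146^2 mod 965 = 86.

86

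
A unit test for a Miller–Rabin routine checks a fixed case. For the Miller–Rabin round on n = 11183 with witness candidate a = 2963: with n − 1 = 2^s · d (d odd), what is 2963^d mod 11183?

n − 1 = 11182 = 2^1 · 5591, so s = 1 and d = 5591.
2963^5591 mod 11183 = 4722.

4722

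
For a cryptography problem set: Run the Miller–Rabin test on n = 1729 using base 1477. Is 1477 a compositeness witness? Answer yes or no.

n − 1 = 1728 = 2^6 · 27, so s = 6 and d = 27.
x_0 = 1477^27 mod 1729 = 1253.
x_0 is neither 1 nor 1728, so continue squaring.
x_1 = 1253^2 mod 1729 = 77.
x_2 = 77^2 mod 1729 = 742.
x_3 = 742^2 mod 1729 = 742.
x_4 = 742^2 mod 1729 = 742.
x_5 = 742^2 mod 1729 = 742.
Reached i = s−1 = 5 without hitting −1: 1477 is a Miller–Rabin witness and 1729 is composite.

yes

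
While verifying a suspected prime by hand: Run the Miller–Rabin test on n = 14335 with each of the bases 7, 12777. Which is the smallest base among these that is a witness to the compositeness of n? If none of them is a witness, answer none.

n − 1 = 14334 = 2^1 · 7167, so s = 1 and d = 7167.
Base 7: x_0 = 7^7167 mod 14335 = 12818. x_0 ∉ {1, 14334} and s = 1, so 7 is a Miller–Rabin witness and 14335 is composite.
Base 12777: x_0 = 12777^7167 mod 14335 = 6123. x_0 ∉ {1, 14334} and s = 1, so 12777 is a Miller–Rabin witness and 14335 is composite.
The smallest witness among the given bases is 7.

7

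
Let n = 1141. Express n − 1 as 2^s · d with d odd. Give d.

285

Halving: 1140 → 570 → 285; 285 is odd.
So 1140 = 2^2 · 285.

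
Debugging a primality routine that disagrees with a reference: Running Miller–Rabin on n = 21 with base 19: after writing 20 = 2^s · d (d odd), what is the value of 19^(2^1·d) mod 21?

n − 1 = 20 = 2^2 · 5, so s = 2 and d = 5.
x_0 = 19^5 mod 21 = 10.
x_1 = 10^2 mod 21 = 16.

16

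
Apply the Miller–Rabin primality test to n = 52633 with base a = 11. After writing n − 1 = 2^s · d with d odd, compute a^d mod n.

n − 1 = 52632 = 2^3 · 6579, so s = 3 and d = 6579.
11^6579 mod 52633 = 15758.

15758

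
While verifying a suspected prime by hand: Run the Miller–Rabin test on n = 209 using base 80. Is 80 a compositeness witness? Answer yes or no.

n − 1 = 208 = 2^4 · 13, so s = 4 and d = 13.
x_0 = 80^13 mod 209 = 104.
x_0 is neither 1 nor 208, so continue squaring.
x_1 = 104^2 mod 209 = 157.
x_2 = 157^2 mod 209 = 196.
x_3 = 196^2 mod 209 = 169.
Reached i = s−1 = 3 without hitting −1: 80 is a Miller–Rabin witness and 209 is composite.

yes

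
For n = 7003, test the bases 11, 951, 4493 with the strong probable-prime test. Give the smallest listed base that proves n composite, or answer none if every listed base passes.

11

n − 1 = 7002 = 2^1 · 3501, so s = 1 and d = 3501.
Base 11: x_0 = 11^3501 mod 7003 = 4823. x_0 ∉ {1, 7002} and s = 1, so 11 is a Miller–Rabin witness and 7003 is composite.
Base 951: x_0 = 951^3501 mod 7003 = 3836. x_0 ∉ {1, 7002} and s = 1, so 951 is a Miller–Rabin witness and 7003 is composite.
Base 4493: x_0 = 4493^3501 mod 7003 = 4890. x_0 ∉ {1, 7002} and s = 1, so 4493 is a Miller–Rabin witness and 7003 is composite.
The smallest witness among the given bases is 11.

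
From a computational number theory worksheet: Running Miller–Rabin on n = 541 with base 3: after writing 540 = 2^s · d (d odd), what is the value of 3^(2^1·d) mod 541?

n − 1 = 540 = 2^2 · 135, so s = 2 and d = 135.
Repeated squaring mod 541: 3^1 ≡ 3, 3^2 ≡ 9, 3^4 ≡ 81, 3^8 ≡ 69, 3^16 ≡ 433, 3^32 ≡ 303, 3^64 ≡ 380, 3^128 ≡ 494.
135 = 128 + 4 + 2 + 1, so 3^135 ≡ 494·81·9·3 ≡ 1 (mod 541).
x_0 = 1.
x_1 = 1^2 mod 541 = 1.

1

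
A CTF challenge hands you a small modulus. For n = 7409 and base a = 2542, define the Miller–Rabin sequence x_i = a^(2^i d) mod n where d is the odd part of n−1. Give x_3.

6603

n − 1 = 7408 = 2^4 · 463, so s = 4 and d = 463.
x_0 = 2542^463 mod 7409 = 1178.
x_1 = 1178^2 mod 7409 = 2201.
x_2 = 2201^2 mod 7409 = 6324.
x_3 = 6324^2 mod 7409 = 6603.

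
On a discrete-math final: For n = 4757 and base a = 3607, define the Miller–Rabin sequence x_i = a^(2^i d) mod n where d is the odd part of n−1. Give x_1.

1729

n − 1 = 4756 = 2^2 · 1189, so s = 2 and d = 1189.
x_0 = 3607^1189 mod 4757 = 4478.
x_1 = 4478^2 mod 4757 = 1729.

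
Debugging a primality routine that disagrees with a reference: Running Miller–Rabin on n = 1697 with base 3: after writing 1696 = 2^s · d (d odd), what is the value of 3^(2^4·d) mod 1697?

1696

n − 1 = 1696 = 2^5 · 53, so s = 5 and d = 53.
Repeated squaring mod 1697: 3^1 ≡ 3, 3^2 ≡ 9, 3^4 ≡ 81, 3^8 ≡ 1470, 3^16 ≡ 619, 3^32 ≡ 1336.
53 = 32 + 16 + 4 + 1, so 3^53 ≡ 1336·619·81·3 ≡ 69 (mod 1697).
x_0 = 69.
x_1 = 69^2 mod 1697 = 1367.
x_2 = 1367^2 mod 1697 = 292.
x_3 = 292^2 mod 1697 = 414.
x_4 = 414^2 mod 1697 = 1696.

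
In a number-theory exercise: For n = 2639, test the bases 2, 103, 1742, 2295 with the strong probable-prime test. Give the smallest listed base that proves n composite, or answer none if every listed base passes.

n − 1 = 2638 = 2^1 · 1319, so s = 1 and d = 1319.
Base 2: x_0 = 2^1319 mod 2639 = 501. x_0 ∉ {1, 2638} and s = 1, so 2 is a Miller–Rabin witness and 2639 is composite.
Base 103: x_0 = 103^1319 mod 2639 = 1312. x_0 ∉ {1, 2638} and s = 1, so 103 is a Miller–Rabin witness and 2639 is composite.
Base 1742: x_0 = 1742^1319 mod 2639 = 559. x_0 ∉ {1, 2638} and s = 1, so 1742 is a Miller–Rabin witness and 2639 is composite.
Base 2295: x_0 = 2295^1319 mod 2639 = 1224. x_0 ∉ {1, 2638} and s = 1, so 2295 is a Miller–Rabin witness and 2639 is composite.
The smallest witness among the given bases is 2.

2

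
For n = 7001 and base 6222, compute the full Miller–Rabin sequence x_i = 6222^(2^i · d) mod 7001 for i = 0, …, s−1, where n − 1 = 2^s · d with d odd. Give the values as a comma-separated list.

1198, 7000, 1

n − 1 = 7000 = 2^3 · 875, so s = 3 and d = 875.
x_0 = 6222^875 mod 7001 = 1198.
x_1 = 1198^2 mod 7001 = 7000.
x_2 = 7000^2 mod 7001 = 1.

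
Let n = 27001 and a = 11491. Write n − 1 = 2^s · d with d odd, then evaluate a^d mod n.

21761

n − 1 = 27000 = 2^3 · 3375, so s = 3 and d = 3375.
Repeated squaring mod 27001: 11491^1 ≡ 11491, 11491^2 ≡ 8191, 11491^4 ≡ 21997, 11491^8 ≡ 10089, 11491^16 ≡ 21152, 11491^32 ≡ 534, 11491^64 ≡ 15146, 11491^128 ≡ 820, 11491^256 ≡ 24376, 11491^512 ≡ 5370, 11491^1024 ≡ 26833, 11491^2048 ≡ 1223.
3375 = 2048 + 1024 + 256 + 32 + 8 + 4 + 2 + 1, so 11491^3375 ≡ 1223·26833·24376·534·10089·21997·8191·11491 ≡ 21761 (mod 27001).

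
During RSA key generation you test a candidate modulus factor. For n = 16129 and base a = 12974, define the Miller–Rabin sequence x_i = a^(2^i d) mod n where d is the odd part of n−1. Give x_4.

6478

n − 1 = 16128 = 2^8 · 63, so s = 8 and d = 63.
x_0 = 12974^63 mod 16129 = 12699.
x_1 = 12699^2 mod 16129 = 6859.
x_2 = 6859^2 mod 16129 = 13717.
x_3 = 13717^2 mod 16129 = 11304.
x_4 = 11304^2 mod 16129 = 6478.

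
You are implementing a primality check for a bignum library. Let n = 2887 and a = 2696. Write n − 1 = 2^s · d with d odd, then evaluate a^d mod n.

2886

n − 1 = 2886 = 2^1 · 1443, so s = 1 and d = 1443.
2696^1443 mod 2887 = 2886.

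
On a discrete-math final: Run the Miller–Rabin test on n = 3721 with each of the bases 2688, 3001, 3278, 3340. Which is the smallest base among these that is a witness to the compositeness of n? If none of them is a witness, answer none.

3001

n − 1 = 3720 = 2^3 · 465, so s = 3 and d = 465.
Base 2688: x_0 = 2688^465 mod 3721 = 3720. x_0 = 3720 ≡ −1, so 2688 is not a witness.
Base 3001: x_0 = 3001^465 mod 3721 = 1587. x_0 is neither 1 nor 3720, so continue squaring. x_1 = 1587^2 mod 3721 = 3173. x_2 = 3173^2 mod 3721 = 2624. Reached i = s−1 = 2 without hitting −1: 3001 is a Miller–Rabin witness and 3721 is composite.
Base 3278: x_0 = 3278^465 mod 3721 = 2073. x_0 is neither 1 nor 3720, so continue squaring. x_1 = 2073^2 mod 3721 = 3295. x_2 = 3295^2 mod 3721 = 2868. Reached i = s−1 = 2 without hitting −1: 3278 is a Miller–Rabin witness and 3721 is composite.
Base 3340: x_0 = 3340^465 mod 3721 = 2683. x_0 is neither 1 nor 3720, so continue squaring. x_1 = 2683^2 mod 3721 = 2075. x_2 = 2075^2 mod 3721 = 428. Reached i = s−1 = 2 without hitting −1: 3340 is a Miller–Rabin witness and 3721 is composite.
The smallest witness among the given bases is 3001.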